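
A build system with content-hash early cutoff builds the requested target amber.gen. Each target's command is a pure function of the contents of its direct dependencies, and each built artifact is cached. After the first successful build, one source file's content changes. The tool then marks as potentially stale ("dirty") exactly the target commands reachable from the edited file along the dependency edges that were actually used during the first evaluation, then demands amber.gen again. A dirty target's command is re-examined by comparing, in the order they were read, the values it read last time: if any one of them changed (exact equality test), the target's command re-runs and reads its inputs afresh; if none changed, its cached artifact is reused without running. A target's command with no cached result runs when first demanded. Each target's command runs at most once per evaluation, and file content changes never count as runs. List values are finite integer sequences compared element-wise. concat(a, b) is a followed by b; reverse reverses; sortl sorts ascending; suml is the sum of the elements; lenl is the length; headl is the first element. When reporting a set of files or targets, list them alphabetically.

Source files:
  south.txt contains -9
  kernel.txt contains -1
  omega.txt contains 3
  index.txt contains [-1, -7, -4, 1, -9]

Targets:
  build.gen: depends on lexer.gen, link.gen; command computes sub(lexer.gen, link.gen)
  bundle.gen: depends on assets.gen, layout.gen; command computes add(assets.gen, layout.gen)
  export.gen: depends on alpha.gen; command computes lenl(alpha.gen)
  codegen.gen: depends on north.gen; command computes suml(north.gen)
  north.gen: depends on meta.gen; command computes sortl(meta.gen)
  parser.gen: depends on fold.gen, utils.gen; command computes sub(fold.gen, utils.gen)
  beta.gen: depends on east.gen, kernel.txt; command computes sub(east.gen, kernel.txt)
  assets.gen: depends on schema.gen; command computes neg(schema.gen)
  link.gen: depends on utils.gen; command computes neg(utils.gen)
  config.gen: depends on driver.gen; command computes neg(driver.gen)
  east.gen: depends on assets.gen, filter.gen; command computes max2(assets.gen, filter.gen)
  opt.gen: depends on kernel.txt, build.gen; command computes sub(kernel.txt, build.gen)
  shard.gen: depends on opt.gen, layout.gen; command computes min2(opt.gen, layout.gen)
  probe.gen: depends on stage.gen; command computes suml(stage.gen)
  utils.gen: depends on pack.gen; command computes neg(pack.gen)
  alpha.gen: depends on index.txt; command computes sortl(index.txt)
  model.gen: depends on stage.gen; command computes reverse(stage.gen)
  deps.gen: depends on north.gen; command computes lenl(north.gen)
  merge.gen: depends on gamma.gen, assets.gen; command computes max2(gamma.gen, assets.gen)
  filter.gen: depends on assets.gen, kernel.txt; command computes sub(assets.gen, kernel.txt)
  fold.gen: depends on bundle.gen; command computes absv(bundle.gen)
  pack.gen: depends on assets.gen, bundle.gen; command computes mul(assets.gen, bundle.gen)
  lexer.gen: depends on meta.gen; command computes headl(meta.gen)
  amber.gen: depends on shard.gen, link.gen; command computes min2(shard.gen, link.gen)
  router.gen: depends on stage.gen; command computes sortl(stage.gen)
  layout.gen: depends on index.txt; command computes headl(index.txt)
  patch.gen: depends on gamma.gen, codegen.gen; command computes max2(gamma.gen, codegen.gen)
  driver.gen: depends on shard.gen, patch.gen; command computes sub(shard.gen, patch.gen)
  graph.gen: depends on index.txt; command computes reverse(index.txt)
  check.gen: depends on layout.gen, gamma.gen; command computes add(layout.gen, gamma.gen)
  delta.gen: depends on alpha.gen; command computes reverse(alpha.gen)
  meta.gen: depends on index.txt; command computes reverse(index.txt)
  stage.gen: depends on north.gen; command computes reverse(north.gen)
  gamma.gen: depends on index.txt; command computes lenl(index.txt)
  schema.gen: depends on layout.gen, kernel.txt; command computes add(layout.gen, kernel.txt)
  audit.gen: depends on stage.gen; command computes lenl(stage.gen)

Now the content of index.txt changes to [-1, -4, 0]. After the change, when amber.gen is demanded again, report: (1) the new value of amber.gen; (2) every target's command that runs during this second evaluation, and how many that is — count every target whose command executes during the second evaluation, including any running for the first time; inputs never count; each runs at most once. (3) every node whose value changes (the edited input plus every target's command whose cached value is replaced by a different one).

New value of amber.gen: -1.
Target commands that run: build.gen, layout.gen, lexer.gen, meta.gen, opt.gen, shard.gen — 6 in total.
Values that change: build.gen, index.txt, lexer.gen, meta.gen, opt.gen.
Key observation: the cutoff stops propagation at schema.gen — its inputs' values are unchanged, so it reuses its cache.

First evaluation (everything demanded from the output):
  layout.gen = headl([-1, -7, -4, 1, -9]) = -1
  meta.gen = reverse([-1, -7, -4, 1, -9]) = [-9, 1, -4, -7, -1]
  lexer.gen = headl([-9, 1, -4, -7, -1]) = -9
  schema.gen = add(-1, -1) = -2
  assets.gen = neg(-2) = 2
  bundle.gen = add(2, -1) = 1
  pack.gen = mul(2, 1) = 2
  utils.gen = neg(2) = -2
  link.gen = neg(-2) = 2
  build.gen = sub(-9, 2) = -11
  opt.gen = sub(-1, -11) = 10
  shard.gen = min2(10, -1) = -1
  amber.gen = min2(-1, 2) = -1

Propagation after the edit:
  layout.gen: runs — index.txt [-1, -7, -4, 1, -9]->[-1, -4, 0]; result -1 (same value as before).
  meta.gen: runs — index.txt [-1, -7, -4, 1, -9]->[-1, -4, 0]; result [0, -4, -1].
  lexer.gen: runs — meta.gen [-9, 1, -4, -7, -1]->[0, -4, -1]; result 0.
  schema.gen: checked — values it read are unchanged (layout.gen unchanged, kernel.txt unchanged); reused cached -2 without running.
  assets.gen: checked — values it read are unchanged (schema.gen unchanged); reused cached 2 without running.
  bundle.gen: checked — values it read are unchanged (assets.gen unchanged, layout.gen unchanged); reused cached 1 without running.
  pack.gen: checked — values it read are unchanged (assets.gen unchanged, bundle.gen unchanged); reused cached 2 without running.
  utils.gen: checked — values it read are unchanged (pack.gen unchanged); reused cached -2 without running.
  link.gen: checked — values it read are unchanged (utils.gen unchanged); reused cached 2 without running.
  build.gen: runs — lexer.gen -9->0; result -2.
  opt.gen: runs — build.gen -11->-2; result 1.
  shard.gen: runs — opt.gen 10->1; result -1 (same value as before).
  amber.gen: checked — values it read are unchanged (shard.gen unchanged, link.gen unchanged); reused cached -1 without running.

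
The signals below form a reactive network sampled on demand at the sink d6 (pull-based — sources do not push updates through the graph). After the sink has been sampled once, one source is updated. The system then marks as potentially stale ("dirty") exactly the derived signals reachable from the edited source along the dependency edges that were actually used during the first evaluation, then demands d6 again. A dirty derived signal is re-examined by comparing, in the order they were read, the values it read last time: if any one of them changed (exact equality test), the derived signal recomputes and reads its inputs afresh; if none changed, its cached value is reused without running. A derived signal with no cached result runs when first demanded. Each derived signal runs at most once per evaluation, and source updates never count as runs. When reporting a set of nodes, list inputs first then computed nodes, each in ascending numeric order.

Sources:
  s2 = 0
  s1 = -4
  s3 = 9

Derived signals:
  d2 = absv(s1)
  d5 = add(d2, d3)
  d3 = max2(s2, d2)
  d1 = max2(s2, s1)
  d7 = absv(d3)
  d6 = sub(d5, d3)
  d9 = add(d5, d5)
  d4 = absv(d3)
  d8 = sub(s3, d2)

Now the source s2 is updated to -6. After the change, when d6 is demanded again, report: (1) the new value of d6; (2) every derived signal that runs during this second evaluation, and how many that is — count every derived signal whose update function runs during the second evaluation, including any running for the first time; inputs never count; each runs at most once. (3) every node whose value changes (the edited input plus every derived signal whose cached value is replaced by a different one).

Initial pass — values computed on the first demand:
  d2 = absv(-4) = 4
  d3 = max2(0, 4) = 4
  d5 = add(4, 4) = 8
  d6 = sub(8, 4) = 4

Second demand — change propagation:
  d3: re-runs because s2 0->-6; new result 4 (unchanged).
  d5: re-examined; everything it read last time is the same (d2 unchanged, d3 unchanged) — cache 8 kept, no run.
  d6: re-examined; everything it read last time is the same (d5 unchanged, d3 unchanged) — cache 4 kept, no run.

The important point: d3 recomputes to an identical value, and the output ends up unchanged.

d6 now evaluates to 4.
Run set: d3 (1 run).
Changed values: s2.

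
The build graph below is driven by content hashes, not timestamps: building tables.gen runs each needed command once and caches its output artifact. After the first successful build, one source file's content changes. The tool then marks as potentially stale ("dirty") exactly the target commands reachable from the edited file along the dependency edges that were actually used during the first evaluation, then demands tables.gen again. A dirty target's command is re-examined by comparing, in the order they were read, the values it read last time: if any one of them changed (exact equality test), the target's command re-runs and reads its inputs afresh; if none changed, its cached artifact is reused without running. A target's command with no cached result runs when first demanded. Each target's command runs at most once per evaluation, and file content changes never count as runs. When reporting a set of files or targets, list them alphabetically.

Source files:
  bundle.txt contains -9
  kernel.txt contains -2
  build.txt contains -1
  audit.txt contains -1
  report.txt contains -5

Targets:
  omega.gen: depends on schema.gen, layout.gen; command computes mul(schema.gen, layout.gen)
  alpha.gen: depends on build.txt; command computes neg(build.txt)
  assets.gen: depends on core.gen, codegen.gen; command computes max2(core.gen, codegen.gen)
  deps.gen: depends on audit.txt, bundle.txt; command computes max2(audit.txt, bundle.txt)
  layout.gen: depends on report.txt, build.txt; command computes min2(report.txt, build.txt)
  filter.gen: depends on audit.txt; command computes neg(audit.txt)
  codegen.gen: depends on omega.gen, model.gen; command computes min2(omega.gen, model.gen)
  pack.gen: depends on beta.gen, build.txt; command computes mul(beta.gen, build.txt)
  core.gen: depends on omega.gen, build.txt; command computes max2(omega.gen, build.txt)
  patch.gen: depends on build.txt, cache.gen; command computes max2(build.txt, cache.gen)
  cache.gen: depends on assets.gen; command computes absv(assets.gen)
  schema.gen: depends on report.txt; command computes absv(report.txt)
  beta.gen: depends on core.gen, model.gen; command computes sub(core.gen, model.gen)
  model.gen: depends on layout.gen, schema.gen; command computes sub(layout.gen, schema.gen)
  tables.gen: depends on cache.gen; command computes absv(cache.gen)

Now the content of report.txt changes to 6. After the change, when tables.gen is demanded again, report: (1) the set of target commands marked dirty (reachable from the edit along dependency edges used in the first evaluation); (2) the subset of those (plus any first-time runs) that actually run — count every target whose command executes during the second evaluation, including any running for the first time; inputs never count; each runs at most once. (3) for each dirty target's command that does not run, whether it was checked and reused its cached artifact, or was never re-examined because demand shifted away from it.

Dirty set: assets.gen, cache.gen, codegen.gen, core.gen, layout.gen, model.gen, omega.gen, schema.gen, tables.gen.
Run set: assets.gen, codegen.gen, core.gen, layout.gen, model.gen, omega.gen, schema.gen (7 run).
Re-examined without running (cache reused): cache.gen, tables.gen.
The important point: at cache.gen every value read last time is unchanged, so the dirty flag clears without a run.

Initial pass — values computed on the first demand:
  layout.gen = min2(-5, -1) = -5
  schema.gen = absv(-5) = 5
  model.gen = sub(-5, 5) = -10
  omega.gen = mul(5, -5) = -25
  codegen.gen = min2(-25, -10) = -25
  core.gen = max2(-25, -1) = -1
  assets.gen = max2(-1, -25) = -1
  cache.gen = absv(-1) = 1
  tables.gen = absv(1) = 1

Second demand — change propagation:
  layout.gen: re-runs because report.txt -5->6; new result -1.
  schema.gen: re-runs because report.txt -5->6; new result 6.
  model.gen: re-runs because layout.gen -5->-1; schema.gen 5->6; new result -7.
  omega.gen: re-runs because schema.gen 5->6; layout.gen -5->-1; new result -6.
  codegen.gen: re-runs because omega.gen -25->-6; model.gen -10->-7; new result -7.
  core.gen: re-runs because omega.gen -25->-6; new result -1 (unchanged).
  assets.gen: re-runs because codegen.gen -25->-7; new result -1 (unchanged).
  cache.gen: re-examined; everything it read last time is the same (assets.gen unchanged) — cache 1 kept, no run.
  tables.gen: re-examined; everything it read last time is the same (cache.gen unchanged) — cache 1 kept, no run.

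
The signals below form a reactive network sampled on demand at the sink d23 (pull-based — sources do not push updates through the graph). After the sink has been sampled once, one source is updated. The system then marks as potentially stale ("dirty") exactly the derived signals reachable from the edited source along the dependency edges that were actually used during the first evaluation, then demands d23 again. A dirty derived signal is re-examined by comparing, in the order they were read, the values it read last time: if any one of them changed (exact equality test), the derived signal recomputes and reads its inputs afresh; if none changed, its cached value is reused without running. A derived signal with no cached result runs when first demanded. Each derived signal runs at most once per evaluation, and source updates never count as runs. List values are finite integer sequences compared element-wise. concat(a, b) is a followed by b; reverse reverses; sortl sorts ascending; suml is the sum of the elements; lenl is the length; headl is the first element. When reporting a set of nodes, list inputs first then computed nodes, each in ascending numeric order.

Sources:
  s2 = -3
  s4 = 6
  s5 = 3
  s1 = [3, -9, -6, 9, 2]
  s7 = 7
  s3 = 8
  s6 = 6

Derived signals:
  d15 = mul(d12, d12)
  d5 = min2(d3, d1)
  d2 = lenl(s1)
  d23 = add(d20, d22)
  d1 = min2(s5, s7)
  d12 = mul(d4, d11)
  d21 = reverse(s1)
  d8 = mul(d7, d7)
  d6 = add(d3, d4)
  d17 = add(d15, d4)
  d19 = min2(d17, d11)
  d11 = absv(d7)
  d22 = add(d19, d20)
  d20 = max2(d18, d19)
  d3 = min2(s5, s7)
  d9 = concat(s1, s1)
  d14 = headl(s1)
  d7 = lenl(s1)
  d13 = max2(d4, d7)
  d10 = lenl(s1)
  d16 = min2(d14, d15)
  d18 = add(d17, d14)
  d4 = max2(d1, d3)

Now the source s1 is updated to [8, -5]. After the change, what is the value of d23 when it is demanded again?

Initial pass — values computed on the first demand:
  d1 = min2(3, 7) = 3
  d3 = min2(3, 7) = 3
  d4 = max2(3, 3) = 3
  d7 = lenl([3, -9, -6, 9, 2]) = 5
  d11 = absv(5) = 5
  d12 = mul(3, 5) = 15
  d14 = headl([3, -9, -6, 9, 2]) = 3
  d15 = mul(15, 15) = 225
  d17 = add(225, 3) = 228
  d18 = add(228, 3) = 231
  d19 = min2(228, 5) = 5
  d20 = max2(231, 5) = 231
  d22 = add(5, 231) = 236
  d23 = add(231, 236) = 467

Second demand — change propagation:
  d7: re-runs because s1 [3, -9, -6, 9, 2]->[8, -5]; new result 2.
  d11: re-runs because d7 5->2; new result 2.
  d12: re-runs because d11 5->2; new result 6.
  d14: re-runs because s1 [3, -9, -6, 9, 2]->[8, -5]; new result 8.
  d15: re-runs because d12 15->6; d12 15->6; new result 36.
  d17: re-runs because d15 225->36; new result 39.
  d18: re-runs because d17 228->39; d14 3->8; new result 47.
  d19: re-runs because d17 228->39; d11 5->2; new result 2.
  d20: re-runs because d18 231->47; d19 5->2; new result 47.
  d22: re-runs because d19 5->2; d20 231->47; new result 49.
  d23: re-runs because d20 231->47; d22 236->49; new result 96.

d23 now evaluates to 96.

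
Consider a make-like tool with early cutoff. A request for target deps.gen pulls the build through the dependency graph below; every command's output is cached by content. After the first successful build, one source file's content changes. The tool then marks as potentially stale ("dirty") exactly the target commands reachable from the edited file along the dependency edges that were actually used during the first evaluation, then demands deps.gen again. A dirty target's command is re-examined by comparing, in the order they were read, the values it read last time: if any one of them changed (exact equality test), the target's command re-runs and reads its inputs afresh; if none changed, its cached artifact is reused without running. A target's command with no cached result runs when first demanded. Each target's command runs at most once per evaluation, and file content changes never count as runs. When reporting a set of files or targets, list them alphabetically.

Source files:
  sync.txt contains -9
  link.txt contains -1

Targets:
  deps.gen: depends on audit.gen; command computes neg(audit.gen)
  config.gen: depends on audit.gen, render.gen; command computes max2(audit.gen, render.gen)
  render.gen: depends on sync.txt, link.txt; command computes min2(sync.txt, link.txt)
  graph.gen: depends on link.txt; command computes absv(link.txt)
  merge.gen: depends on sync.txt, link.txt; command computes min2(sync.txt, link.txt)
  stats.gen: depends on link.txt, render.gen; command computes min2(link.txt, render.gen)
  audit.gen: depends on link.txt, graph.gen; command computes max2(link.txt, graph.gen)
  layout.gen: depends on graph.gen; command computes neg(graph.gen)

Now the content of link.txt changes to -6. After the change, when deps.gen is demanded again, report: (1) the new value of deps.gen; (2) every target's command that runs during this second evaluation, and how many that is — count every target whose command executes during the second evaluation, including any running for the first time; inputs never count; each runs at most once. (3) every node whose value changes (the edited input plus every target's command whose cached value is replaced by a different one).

Demanding deps.gen again yields -6.
3 target commands run: audit.gen, deps.gen, graph.gen.
The nodes whose values change: audit.gen, deps.gen, graph.gen, link.txt.

First demand of the output computes:
  graph.gen = absv(-1) = 1
  audit.gen = max2(-1, 1) = 1
  deps.gen = neg(1) = -1

After the edit, cleaning proceeds:
  graph.gen: a read changed (link.txt -1->-6) — executes, giving 6.
  audit.gen: a read changed (link.txt -1->-6; graph.gen 1->6) — executes, giving 6.
  deps.gen: a read changed (audit.gen 1->6) — executes, giving -6.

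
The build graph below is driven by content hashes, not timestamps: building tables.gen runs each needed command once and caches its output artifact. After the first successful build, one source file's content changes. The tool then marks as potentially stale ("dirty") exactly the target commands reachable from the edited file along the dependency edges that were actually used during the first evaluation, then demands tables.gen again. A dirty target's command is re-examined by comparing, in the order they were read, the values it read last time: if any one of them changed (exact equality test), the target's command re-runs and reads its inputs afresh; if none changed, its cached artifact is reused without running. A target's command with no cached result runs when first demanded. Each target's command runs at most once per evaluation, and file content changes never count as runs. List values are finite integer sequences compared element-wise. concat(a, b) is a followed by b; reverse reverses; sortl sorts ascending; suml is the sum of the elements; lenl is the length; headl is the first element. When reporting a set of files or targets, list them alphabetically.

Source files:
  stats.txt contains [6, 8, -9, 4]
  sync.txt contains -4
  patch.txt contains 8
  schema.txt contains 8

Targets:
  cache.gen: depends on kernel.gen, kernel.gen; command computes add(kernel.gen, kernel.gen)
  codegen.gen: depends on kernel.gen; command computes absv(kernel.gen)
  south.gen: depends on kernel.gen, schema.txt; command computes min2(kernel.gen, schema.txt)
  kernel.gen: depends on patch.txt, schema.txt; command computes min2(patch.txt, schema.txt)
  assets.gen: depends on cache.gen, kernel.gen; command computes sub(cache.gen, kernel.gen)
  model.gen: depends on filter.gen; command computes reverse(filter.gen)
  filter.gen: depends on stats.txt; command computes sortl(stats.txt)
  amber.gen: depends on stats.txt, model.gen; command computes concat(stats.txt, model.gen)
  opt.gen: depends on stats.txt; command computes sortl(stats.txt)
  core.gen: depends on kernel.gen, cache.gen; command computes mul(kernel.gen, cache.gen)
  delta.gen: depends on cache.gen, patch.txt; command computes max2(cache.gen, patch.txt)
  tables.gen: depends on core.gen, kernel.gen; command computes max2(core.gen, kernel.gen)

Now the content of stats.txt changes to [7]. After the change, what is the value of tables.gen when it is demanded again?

Initial pass — values computed on the first demand:
  kernel.gen = min2(8, 8) = 8
  cache.gen = add(8, 8) = 16
  core.gen = mul(8, 16) = 128
  tables.gen = max2(128, 8) = 128

Second demand — change propagation:
  no demanded computation ever read stats.txt, so the edit dirties nothing and nothing runs.

The important point: nothing the output needs ever reads stats.txt, so the edit is invisible to it.

tables.gen now evaluates to 128.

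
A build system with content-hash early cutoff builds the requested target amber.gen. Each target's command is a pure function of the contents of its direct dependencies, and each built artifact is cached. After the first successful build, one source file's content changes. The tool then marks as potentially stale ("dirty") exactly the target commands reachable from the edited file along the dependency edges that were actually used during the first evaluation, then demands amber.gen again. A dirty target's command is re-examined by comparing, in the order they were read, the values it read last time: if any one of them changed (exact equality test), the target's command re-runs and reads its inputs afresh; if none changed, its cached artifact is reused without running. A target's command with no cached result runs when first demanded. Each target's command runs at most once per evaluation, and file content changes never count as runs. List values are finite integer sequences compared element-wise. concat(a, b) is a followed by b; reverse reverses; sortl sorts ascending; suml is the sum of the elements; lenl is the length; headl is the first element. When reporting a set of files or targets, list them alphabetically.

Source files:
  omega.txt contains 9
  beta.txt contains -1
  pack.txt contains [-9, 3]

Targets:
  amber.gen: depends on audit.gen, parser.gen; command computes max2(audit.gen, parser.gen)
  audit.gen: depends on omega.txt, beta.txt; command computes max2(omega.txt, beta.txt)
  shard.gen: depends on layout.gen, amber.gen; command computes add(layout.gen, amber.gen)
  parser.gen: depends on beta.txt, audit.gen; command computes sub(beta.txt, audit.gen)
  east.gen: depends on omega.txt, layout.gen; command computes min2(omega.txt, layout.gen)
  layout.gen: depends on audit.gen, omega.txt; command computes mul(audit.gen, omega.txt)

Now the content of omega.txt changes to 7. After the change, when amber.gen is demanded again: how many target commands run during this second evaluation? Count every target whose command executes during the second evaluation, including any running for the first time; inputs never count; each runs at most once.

Target commands that run: amber.gen, audit.gen, parser.gen — 3 in total.

First evaluation (everything demanded from the output):
  audit.gen = max2(9, -1) = 9
  parser.gen = sub(-1, 9) = -10
  amber.gen = max2(9, -10) = 9

Propagation after the edit:
  audit.gen: runs — omega.txt 9->7; result 7.
  parser.gen: runs — audit.gen 9->7; result -8.
  amber.gen: runs — audit.gen 9->7; parser.gen -10->-8; result 7.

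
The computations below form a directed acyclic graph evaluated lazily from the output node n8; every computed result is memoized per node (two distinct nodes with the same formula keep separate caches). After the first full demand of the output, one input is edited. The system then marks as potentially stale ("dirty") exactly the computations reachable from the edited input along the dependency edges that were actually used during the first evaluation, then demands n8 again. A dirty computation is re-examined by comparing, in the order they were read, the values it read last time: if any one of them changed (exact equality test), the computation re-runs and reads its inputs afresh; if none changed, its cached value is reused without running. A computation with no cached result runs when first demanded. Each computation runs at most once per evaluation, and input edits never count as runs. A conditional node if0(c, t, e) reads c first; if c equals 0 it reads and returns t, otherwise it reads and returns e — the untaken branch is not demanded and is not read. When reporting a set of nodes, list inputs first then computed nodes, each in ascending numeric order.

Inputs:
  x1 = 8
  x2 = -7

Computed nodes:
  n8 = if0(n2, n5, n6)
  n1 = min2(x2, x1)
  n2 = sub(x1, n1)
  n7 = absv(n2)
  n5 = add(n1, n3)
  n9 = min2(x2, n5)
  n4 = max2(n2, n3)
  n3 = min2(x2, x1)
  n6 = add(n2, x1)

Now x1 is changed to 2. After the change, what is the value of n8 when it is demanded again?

First demand of the output computes:
  n1 = min2(-7, 8) = -7
  n2 = sub(8, -7) = 15
  n6 = add(15, 8) = 23
  n8 = if0(n2=15 -> else branch n6) = 23

After the edit, cleaning proceeds:
  n1: a read changed (x1 8->2) — executes, giving -7 — identical to its old value.
  n2: a read changed (x1 8->2) — executes, giving 9.
  n6: a read changed (n2 15->9; x1 8->2) — executes, giving 11.
  n8: a read changed (n2 15->9; n6 23->11) — executes, giving 11.

Demanding n8 again yields 11.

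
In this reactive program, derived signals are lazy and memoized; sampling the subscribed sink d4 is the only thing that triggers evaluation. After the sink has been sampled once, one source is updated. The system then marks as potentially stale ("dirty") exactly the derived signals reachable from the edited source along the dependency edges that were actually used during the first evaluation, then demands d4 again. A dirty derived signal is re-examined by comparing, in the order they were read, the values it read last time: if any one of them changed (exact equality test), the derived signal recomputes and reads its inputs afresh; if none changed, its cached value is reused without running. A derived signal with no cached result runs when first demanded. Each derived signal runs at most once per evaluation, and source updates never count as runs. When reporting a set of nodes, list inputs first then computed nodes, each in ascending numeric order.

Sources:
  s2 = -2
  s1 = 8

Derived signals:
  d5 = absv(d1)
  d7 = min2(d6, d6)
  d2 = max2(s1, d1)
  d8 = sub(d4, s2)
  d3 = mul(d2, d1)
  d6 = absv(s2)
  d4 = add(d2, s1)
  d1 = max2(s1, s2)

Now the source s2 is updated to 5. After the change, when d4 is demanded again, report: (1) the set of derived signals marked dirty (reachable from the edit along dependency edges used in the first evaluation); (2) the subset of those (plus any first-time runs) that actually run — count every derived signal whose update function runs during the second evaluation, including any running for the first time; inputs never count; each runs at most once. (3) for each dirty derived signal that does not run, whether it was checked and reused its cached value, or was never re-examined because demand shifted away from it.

First demand of the output computes:
  d1 = max2(8, -2) = 8
  d2 = max2(8, 8) = 8
  d4 = add(8, 8) = 16

After the edit, cleaning proceeds:
  d1: a read changed (s2 -2->5) — executes, giving 8 — identical to its old value.
  d2: dirty, but its reads are unchanged (s1 unchanged, d1 unchanged); cached 8 stands.
  d4: dirty, but its reads are unchanged (d2 unchanged, s1 unchanged); cached 16 stands.

Note the absorption at d1: it re-runs yet its value is the same, leaving the output's value untouched.

The edit dirties: d1, d2, d4.
1 derived signals run: d1.
Cache hits after checking: d2, d4.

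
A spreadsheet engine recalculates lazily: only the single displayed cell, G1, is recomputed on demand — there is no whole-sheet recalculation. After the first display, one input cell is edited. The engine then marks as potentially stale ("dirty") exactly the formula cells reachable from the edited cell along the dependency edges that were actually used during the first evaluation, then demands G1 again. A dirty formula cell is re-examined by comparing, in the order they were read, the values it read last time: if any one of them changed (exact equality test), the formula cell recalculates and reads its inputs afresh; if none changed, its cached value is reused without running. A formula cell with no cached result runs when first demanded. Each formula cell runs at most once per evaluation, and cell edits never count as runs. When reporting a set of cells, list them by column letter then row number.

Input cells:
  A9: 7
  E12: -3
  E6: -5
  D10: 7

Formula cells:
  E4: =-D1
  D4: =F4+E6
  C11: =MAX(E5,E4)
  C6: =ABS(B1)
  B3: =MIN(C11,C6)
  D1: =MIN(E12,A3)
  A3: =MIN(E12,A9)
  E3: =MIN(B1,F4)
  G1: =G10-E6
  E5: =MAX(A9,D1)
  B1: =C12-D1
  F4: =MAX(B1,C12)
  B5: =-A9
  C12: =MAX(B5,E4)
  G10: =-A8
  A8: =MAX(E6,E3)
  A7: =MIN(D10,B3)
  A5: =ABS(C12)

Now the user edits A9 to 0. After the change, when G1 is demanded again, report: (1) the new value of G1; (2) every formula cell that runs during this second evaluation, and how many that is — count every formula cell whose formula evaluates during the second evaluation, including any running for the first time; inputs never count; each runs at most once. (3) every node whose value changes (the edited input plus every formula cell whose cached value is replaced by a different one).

New value of G1: -1.
Formula cells that run: A3, B5, C12 — 3 in total.
Values that change: A9, B5.
Key observation: the cutoff stops propagation at D1 — its inputs' values are unchanged, so it reuses its cache.

First evaluation (everything demanded from the output):
  A3 = MIN(-3, 7) = -3
  B5 = -(7) = -7
  D1 = MIN(-3, -3) = -3
  E4 = -(-3) = 3
  C12 = MAX(-7, 3) = 3
  B1 = 3 - -3 = 6
  F4 = MAX(6, 3) = 6
  E3 = MIN(6, 6) = 6
  A8 = MAX(-5, 6) = 6
  G10 = -(6) = -6
  G1 = -6 - -5 = -1

Propagation after the edit:
  A3: runs — A9 7->0; result -3 (same value as before).
  B5: runs — A9 7->0; result 0.
  D1: checked — values it read are unchanged (E12 unchanged, A3 unchanged); reused cached -3 without running.
  E4: checked — values it read are unchanged (D1 unchanged); reused cached 3 without running.
  C12: runs — B5 -7->0; result 3 (same value as before).
  B1: checked — values it read are unchanged (C12 unchanged, D1 unchanged); reused cached 6 without running.
  F4: checked — values it read are unchanged (B1 unchanged, C12 unchanged); reused cached 6 without running.
  E3: checked — values it read are unchanged (B1 unchanged, F4 unchanged); reused cached 6 without running.
  A8: checked — values it read are unchanged (E6 unchanged, E3 unchanged); reused cached 6 without running.
  G10: checked — values it read are unchanged (A8 unchanged); reused cached -6 without running.
  G1: checked — values it read are unchanged (G10 unchanged, E6 unchanged); reused cached -1 without running.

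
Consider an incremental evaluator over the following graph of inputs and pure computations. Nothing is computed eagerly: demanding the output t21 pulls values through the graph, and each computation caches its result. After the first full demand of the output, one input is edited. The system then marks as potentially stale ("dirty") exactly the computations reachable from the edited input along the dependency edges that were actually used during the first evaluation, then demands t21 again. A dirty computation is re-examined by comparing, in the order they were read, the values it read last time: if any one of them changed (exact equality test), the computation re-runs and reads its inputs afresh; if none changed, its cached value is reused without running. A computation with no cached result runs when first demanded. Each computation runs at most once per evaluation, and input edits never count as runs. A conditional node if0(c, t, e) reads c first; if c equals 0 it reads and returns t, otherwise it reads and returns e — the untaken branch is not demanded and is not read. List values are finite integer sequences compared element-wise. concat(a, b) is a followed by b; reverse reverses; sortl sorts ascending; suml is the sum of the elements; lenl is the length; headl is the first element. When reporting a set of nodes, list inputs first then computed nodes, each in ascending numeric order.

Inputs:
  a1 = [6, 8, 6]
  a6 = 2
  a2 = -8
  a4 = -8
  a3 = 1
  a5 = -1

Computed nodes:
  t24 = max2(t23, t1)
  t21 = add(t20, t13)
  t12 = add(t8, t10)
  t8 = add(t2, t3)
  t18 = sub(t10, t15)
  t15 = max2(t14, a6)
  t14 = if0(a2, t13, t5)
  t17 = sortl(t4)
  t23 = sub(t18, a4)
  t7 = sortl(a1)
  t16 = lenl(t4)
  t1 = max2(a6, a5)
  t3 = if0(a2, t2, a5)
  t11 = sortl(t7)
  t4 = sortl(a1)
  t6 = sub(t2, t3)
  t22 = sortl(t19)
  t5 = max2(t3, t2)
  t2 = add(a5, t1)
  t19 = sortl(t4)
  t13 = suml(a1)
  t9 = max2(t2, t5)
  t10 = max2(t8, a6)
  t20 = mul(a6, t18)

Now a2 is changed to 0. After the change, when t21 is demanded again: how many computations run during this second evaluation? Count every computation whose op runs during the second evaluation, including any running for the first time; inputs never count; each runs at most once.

Initial pass — values computed on the first demand:
  t1 = max2(2, -1) = 2
  t2 = add(-1, 2) = 1
  t3 = if0(a2=-8 -> else branch a5) = -1
  t5 = max2(-1, 1) = 1
  t8 = add(1, -1) = 0
  t10 = max2(0, 2) = 2
  t13 = suml([6, 8, 6]) = 20
  t14 = if0(a2=-8 -> else branch t5) = 1
  t15 = max2(1, 2) = 2
  t18 = sub(2, 2) = 0
  t20 = mul(2, 0) = 0
  t21 = add(0, 20) = 20

Second demand — change propagation:
  t3: re-runs because a2 -8->0; new result 1.
  t5: dirty yet unreached — the second evaluation never asks for it.
  t8: re-runs because t3 -1->1; new result 2.
  t10: re-runs because t8 0->2; new result 2 (unchanged).
  t14: re-runs because a2 -8->0; new result 20.
  t15: re-runs because t14 1->20; new result 20.
  t18: re-runs because t15 2->20; new result -18.
  t20: re-runs because t18 0->-18; new result -36.
  t21: re-runs because t20 0->-36; new result -16.

The important point: the flipped condition redirects demand; t5 is left stale, never re-checked.

Run set: t3, t8, t10, t14, t15, t18, t20, t21 (8 run).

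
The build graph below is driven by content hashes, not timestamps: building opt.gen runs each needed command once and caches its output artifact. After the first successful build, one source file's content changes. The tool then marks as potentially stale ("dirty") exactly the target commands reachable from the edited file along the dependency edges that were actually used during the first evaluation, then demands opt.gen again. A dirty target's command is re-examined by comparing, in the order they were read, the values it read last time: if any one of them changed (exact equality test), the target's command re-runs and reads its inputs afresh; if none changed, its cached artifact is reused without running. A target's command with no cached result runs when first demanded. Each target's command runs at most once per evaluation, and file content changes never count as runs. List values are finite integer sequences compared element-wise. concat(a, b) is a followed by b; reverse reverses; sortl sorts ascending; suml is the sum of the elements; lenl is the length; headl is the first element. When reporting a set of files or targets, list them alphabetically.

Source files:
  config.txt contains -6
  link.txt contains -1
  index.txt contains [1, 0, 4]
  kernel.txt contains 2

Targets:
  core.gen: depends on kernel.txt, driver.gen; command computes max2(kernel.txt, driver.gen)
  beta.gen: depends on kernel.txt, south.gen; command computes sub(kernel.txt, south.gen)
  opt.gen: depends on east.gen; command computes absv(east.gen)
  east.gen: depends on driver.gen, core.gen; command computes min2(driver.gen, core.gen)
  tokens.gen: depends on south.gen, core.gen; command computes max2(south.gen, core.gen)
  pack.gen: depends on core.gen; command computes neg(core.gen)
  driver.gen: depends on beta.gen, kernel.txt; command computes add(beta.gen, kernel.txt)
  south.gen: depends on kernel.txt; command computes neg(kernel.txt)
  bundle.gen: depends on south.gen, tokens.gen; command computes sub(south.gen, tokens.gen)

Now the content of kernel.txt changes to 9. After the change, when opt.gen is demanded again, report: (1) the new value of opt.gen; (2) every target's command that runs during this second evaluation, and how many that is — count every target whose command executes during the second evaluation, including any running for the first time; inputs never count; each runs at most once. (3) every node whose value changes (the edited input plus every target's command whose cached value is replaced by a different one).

opt.gen now evaluates to 27.
Run set: beta.gen, core.gen, driver.gen, east.gen, opt.gen, south.gen (6 run).
Changed values: beta.gen, core.gen, driver.gen, east.gen, kernel.txt, opt.gen, south.gen.

Initial pass — values computed on the first demand:
  south.gen = neg(2) = -2
  beta.gen = sub(2, -2) = 4
  driver.gen = add(4, 2) = 6
  core.gen = max2(2, 6) = 6
  east.gen = min2(6, 6) = 6
  opt.gen = absv(6) = 6

Second demand — change propagation:
  south.gen: re-runs because kernel.txt 2->9; new result -9.
  beta.gen: re-runs because kernel.txt 2->9; south.gen -2->-9; new result 18.
  driver.gen: re-runs because beta.gen 4->18; kernel.txt 2->9; new result 27.
  core.gen: re-runs because kernel.txt 2->9; driver.gen 6->27; new result 27.
  east.gen: re-runs because driver.gen 6->27; core.gen 6->27; new result 27.
  opt.gen: re-runs because east.gen 6->27; new result 27.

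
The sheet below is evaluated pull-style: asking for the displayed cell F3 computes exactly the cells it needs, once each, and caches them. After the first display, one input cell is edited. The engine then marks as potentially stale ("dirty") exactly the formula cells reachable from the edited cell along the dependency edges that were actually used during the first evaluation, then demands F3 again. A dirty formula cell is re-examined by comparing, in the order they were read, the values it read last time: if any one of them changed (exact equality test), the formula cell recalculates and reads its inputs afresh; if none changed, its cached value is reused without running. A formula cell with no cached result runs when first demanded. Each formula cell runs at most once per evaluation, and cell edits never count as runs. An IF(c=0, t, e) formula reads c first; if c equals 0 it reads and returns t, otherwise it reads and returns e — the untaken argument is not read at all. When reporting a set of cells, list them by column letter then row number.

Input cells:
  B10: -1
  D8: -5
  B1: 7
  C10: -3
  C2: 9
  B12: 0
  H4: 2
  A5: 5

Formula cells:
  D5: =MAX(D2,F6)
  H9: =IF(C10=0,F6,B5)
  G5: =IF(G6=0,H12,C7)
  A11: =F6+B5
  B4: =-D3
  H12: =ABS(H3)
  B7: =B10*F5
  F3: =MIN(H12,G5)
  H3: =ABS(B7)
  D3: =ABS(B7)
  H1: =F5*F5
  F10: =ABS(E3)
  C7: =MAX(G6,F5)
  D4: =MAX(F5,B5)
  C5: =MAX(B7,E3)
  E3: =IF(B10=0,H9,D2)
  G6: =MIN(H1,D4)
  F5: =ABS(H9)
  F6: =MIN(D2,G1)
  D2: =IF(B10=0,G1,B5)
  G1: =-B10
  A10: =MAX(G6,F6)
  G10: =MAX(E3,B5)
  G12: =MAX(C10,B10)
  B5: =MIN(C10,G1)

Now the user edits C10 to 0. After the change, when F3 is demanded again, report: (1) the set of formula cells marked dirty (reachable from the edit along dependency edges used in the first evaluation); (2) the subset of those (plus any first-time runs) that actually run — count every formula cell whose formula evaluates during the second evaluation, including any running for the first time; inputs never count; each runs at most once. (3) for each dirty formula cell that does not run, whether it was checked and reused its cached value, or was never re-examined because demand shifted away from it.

The edit dirties: B5, B7, C7, D4, F3, F5, G5, G6, H1, H3, H9, H12.
13 formula cells run: B5, B7, D2, D4, F3, F5, F6, G5, G6, H1, H3, H9, H12.
Unvisited dirty nodes (no longer demanded): C7.
Note the branch switch — demand abandons C7, which is never re-examined.

First demand of the output computes:
  G1 = -(-1) = 1
  B5 = MIN(-3, 1) = -3
  H9 = IF(C10=0: C10=-3 -> else branch B5) = -3
  F5 = ABS(-3) = 3
  B7 = -1 * 3 = -3
  D4 = MAX(3, -3) = 3
  H1 = 3 * 3 = 9
  G6 = MIN(9, 3) = 3
  C7 = MAX(3, 3) = 3
  H3 = ABS(-3) = 3
  H12 = ABS(3) = 3
  G5 = IF(G6=0: G6=3 -> else branch C7) = 3
  F3 = MIN(3, 3) = 3

After the edit, cleaning proceeds:
  B5: a read changed (C10 -3->0) — executes, giving 0.
  D2: had never run; runs now, result 0.
  F6: had never run; runs now, result 0.
  H9: a read changed (C10 -3->0; B5 -3->0) — executes, giving 0.
  F5: a read changed (H9 -3->0) — executes, giving 0.
  B7: a read changed (F5 3->0) — executes, giving 0.
  D4: a read changed (F5 3->0; B5 -3->0) — executes, giving 0.
  H1: a read changed (F5 3->0; F5 3->0) — executes, giving 0.
  G6: a read changed (H1 9->0; D4 3->0) — executes, giving 0.
  C7: stays stale; no demand reaches it after the flip.
  H3: a read changed (B7 -3->0) — executes, giving 0.
  H12: a read changed (H3 3->0) — executes, giving 0.
  G5: a read changed (G6 3->0) — executes, giving 0.
  F3: a read changed (H12 3->0; G5 3->0) — executes, giving 0.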